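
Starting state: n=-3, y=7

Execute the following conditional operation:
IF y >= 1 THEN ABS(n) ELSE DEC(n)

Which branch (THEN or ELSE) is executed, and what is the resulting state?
Branch: THEN, Final state: n=3, y=7

Evaluating condition: y >= 1
y = 7
Condition is True, so THEN branch executes
After ABS(n): n=3, y=7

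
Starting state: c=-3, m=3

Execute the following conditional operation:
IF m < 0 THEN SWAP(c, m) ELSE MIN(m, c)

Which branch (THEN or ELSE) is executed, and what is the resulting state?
Branch: ELSE, Final state: c=-3, m=-3

Evaluating condition: m < 0
m = 3
Condition is False, so ELSE branch executes
After MIN(m, c): c=-3, m=-3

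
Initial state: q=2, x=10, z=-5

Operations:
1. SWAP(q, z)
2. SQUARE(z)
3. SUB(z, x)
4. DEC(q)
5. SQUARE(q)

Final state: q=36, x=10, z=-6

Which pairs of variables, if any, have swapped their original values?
None

Comparing initial and final values:
z: -5 → -6
x: 10 → 10
q: 2 → 36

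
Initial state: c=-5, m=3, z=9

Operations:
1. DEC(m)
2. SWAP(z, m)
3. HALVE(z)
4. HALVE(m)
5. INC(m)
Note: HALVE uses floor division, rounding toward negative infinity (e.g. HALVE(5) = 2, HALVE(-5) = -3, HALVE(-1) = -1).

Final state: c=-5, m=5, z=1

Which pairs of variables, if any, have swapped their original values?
None

Comparing initial and final values:
z: 9 → 1
m: 3 → 5
c: -5 → -5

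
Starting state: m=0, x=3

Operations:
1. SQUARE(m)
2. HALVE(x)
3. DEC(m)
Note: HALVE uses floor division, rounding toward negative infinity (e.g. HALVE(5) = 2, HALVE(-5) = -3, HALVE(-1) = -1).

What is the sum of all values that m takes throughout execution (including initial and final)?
-1

Values of m at each step:
Initial: m = 0
After step 1: m = 0
After step 2: m = 0
After step 3: m = -1
Sum = 0 + 0 + 0 + -1 = -1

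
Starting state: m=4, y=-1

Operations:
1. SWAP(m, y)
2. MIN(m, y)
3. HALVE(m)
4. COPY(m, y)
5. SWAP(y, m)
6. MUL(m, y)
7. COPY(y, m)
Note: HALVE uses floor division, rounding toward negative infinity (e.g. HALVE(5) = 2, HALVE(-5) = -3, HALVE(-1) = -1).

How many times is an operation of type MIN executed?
1

Counting MIN operations:
Step 2: MIN(m, y) ← MIN
Total: 1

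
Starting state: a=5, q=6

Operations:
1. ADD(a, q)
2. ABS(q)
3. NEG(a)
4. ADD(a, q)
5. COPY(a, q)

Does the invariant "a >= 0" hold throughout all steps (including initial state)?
No, violated after step 3

The invariant is violated after step 3.

State at each step:
Initial: a=5, q=6
After step 1: a=11, q=6
After step 2: a=11, q=6
After step 3: a=-11, q=6
After step 4: a=-5, q=6
After step 5: a=6, q=6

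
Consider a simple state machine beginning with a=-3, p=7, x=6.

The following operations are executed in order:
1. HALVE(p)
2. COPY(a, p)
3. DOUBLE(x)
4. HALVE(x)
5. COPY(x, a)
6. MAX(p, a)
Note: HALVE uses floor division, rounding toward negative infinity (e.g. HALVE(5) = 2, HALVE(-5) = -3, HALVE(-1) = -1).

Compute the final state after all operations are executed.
{a: 3, p: 3, x: 3}

Step-by-step execution:
Initial: a=-3, p=7, x=6
After step 1 (HALVE(p)): a=-3, p=3, x=6
After step 2 (COPY(a, p)): a=3, p=3, x=6
After step 3 (DOUBLE(x)): a=3, p=3, x=12
After step 4 (HALVE(x)): a=3, p=3, x=6
After step 5 (COPY(x, a)): a=3, p=3, x=3
After step 6 (MAX(p, a)): a=3, p=3, x=3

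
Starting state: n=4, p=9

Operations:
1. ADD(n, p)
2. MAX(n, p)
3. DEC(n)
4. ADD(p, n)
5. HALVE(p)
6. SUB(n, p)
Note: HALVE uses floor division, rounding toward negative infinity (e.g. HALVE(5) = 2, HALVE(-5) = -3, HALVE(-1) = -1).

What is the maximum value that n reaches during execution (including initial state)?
13

Values of n at each step:
Initial: n = 4
After step 1: n = 13 ← maximum
After step 2: n = 13
After step 3: n = 12
After step 4: n = 12
After step 5: n = 12
After step 6: n = 2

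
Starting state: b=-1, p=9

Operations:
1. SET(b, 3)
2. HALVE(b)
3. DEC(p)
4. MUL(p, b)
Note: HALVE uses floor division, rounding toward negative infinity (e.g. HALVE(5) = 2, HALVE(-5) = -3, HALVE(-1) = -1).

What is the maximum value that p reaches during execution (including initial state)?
9

Values of p at each step:
Initial: p = 9 ← maximum
After step 1: p = 9
After step 2: p = 9
After step 3: p = 8
After step 4: p = 8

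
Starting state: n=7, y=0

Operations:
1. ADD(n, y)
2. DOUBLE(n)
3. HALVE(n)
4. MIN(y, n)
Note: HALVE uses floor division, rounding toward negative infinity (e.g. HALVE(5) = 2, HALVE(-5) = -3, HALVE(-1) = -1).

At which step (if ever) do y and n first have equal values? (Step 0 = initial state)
Never

y and n never become equal during execution.

Comparing values at each step:
Initial: y=0, n=7
After step 1: y=0, n=7
After step 2: y=0, n=14
After step 3: y=0, n=7
After step 4: y=0, n=7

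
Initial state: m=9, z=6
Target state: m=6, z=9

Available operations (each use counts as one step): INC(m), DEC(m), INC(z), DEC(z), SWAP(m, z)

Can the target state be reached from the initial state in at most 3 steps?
Yes

Path (1 step): SWAP(m, z)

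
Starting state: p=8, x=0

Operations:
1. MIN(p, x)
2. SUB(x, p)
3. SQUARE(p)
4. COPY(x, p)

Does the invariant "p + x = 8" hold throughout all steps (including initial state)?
No, violated after step 1

The invariant is violated after step 1.

State at each step:
Initial: p=8, x=0
After step 1: p=0, x=0
After step 2: p=0, x=0
After step 3: p=0, x=0
After step 4: p=0, x=0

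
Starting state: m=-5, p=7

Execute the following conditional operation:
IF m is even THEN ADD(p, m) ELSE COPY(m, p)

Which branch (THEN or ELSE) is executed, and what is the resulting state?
Branch: ELSE, Final state: m=7, p=7

Evaluating condition: m is even
Condition is False, so ELSE branch executes
After COPY(m, p): m=7, p=7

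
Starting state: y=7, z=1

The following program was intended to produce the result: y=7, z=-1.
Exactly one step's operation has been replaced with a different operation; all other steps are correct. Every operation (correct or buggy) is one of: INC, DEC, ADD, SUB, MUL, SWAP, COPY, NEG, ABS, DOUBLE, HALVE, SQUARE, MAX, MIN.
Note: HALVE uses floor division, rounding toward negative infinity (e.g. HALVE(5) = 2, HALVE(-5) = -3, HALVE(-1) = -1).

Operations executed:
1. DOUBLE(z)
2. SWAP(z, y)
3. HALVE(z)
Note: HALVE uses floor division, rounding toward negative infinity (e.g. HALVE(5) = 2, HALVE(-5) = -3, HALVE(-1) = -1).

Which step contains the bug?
Step 2

Trace with buggy code:
Initial: y=7, z=1
After step 1: y=7, z=2
After step 2: y=2, z=7
After step 3: y=2, z=3
Actual final y=2, z=3 ≠ expected y=7, z=-1.
Step 2 is the only position where a single-operation replacement can produce the expected result.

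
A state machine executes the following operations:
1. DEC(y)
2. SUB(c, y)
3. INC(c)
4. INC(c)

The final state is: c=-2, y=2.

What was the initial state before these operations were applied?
c=-2, y=3

Working backwards:
Final state: c=-2, y=2
Before step 4 (INC(c)): c=-3, y=2
Before step 3 (INC(c)): c=-4, y=2
Before step 2 (SUB(c, y)): c=-2, y=2
Before step 1 (DEC(y)): c=-2, y=3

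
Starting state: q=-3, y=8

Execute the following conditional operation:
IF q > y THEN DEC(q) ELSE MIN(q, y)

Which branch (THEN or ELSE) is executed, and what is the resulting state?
Branch: ELSE, Final state: q=-3, y=8

Evaluating condition: q > y
q = -3, y = 8
Condition is False, so ELSE branch executes
After MIN(q, y): q=-3, y=8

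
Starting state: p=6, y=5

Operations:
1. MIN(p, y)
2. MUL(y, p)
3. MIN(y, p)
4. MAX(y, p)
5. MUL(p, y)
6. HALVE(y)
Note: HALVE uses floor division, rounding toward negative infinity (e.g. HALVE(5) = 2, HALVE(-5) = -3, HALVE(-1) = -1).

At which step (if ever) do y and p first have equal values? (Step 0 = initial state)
Step 1

y and p first become equal after step 1.

Comparing values at each step:
Initial: y=5, p=6
After step 1: y=5, p=5 ← equal!
After step 2: y=25, p=5
After step 3: y=5, p=5 ← equal!
After step 4: y=5, p=5 ← equal!
After step 5: y=5, p=25
After step 6: y=2, p=25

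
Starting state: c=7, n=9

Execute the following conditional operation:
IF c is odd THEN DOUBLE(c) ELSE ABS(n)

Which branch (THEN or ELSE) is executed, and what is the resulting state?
Branch: THEN, Final state: c=14, n=9

Evaluating condition: c is odd
Condition is True, so THEN branch executes
After DOUBLE(c): c=14, n=9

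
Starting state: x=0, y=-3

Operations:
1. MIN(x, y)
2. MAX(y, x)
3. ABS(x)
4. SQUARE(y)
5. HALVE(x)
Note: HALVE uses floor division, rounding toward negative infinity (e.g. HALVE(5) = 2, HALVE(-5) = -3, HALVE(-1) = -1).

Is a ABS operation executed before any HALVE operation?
Yes

First ABS: step 3
First HALVE: step 5
Since 3 < 5, ABS comes first.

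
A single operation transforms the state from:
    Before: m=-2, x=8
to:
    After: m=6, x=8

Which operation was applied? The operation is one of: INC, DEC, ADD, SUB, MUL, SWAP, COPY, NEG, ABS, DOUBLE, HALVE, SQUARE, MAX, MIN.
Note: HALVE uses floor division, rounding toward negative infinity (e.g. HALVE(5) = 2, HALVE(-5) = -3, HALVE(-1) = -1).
ADD(m, x)

Analyzing the change:
Before: m=-2, x=8
After: m=6, x=8
Variable m changed from -2 to 6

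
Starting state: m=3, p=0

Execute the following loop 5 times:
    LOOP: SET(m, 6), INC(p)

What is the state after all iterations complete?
m=6, p=5

Iteration trace:
Start: m=3, p=0
After iteration 1: m=6, p=1
After iteration 2: m=6, p=2
After iteration 3: m=6, p=3
After iteration 4: m=6, p=4
After iteration 5: m=6, p=5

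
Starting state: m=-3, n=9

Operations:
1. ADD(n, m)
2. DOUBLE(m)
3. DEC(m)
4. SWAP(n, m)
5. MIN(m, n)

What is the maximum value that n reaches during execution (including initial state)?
9

Values of n at each step:
Initial: n = 9 ← maximum
After step 1: n = 6
After step 2: n = 6
After step 3: n = 6
After step 4: n = -7
After step 5: n = -7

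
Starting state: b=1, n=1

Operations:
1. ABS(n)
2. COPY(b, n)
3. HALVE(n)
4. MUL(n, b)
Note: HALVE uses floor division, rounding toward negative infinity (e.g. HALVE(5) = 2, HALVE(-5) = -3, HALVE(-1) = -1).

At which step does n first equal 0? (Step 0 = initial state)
Step 3

Tracing n:
Initial: n = 1
After step 1: n = 1
After step 2: n = 1
After step 3: n = 0 ← first occurrence
After step 4: n = 0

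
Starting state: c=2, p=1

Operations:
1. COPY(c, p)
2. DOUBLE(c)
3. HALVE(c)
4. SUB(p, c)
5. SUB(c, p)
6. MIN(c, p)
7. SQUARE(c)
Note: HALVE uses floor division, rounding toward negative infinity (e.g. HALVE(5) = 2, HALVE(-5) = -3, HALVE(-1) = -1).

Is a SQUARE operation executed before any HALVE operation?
No

First SQUARE: step 7
First HALVE: step 3
Since 7 > 3, HALVE comes first.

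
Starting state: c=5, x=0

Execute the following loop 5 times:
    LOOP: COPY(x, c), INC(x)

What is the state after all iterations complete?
c=5, x=6

Iteration trace:
Start: c=5, x=0
After iteration 1: c=5, x=6
After iteration 2: c=5, x=6
After iteration 3: c=5, x=6
After iteration 4: c=5, x=6
After iteration 5: c=5, x=6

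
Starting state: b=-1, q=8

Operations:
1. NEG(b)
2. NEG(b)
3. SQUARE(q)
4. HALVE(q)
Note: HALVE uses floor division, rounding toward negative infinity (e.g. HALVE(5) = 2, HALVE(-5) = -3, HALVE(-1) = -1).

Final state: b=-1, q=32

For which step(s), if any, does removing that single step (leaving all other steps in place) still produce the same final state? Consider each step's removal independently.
None - removing any single step changes the final result

Testing removal of each single step:
Without step 1: final = b=1, q=32 (different)
Without step 2: final = b=1, q=32 (different)
Without step 3: final = b=-1, q=4 (different)
Without step 4: final = b=-1, q=64 (different)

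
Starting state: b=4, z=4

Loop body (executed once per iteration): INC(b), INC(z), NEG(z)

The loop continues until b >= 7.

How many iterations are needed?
3

Tracing iterations:
Initial: b=4, z=4
After iteration 1: b=5, z=-5
After iteration 2: b=6, z=4
After iteration 3: b=7, z=-5
b >= 7 now holds, so the loop exits after 3 iterations.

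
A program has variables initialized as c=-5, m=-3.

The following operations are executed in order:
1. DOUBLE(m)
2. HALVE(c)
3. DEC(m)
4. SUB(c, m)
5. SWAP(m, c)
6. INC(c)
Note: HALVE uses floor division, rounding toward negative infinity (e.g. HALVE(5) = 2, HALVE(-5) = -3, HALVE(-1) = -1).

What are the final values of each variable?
{c: -6, m: 4}

Step-by-step execution:
Initial: c=-5, m=-3
After step 1 (DOUBLE(m)): c=-5, m=-6
After step 2 (HALVE(c)): c=-3, m=-6
After step 3 (DEC(m)): c=-3, m=-7
After step 4 (SUB(c, m)): c=4, m=-7
After step 5 (SWAP(m, c)): c=-7, m=4
After step 6 (INC(c)): c=-6, m=4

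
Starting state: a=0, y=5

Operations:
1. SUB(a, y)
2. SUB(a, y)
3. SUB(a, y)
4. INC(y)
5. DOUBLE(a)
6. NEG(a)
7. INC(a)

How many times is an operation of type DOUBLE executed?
1

Counting DOUBLE operations:
Step 5: DOUBLE(a) ← DOUBLE
Total: 1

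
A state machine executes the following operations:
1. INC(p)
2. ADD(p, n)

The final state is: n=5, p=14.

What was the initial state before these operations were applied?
n=5, p=8

Working backwards:
Final state: n=5, p=14
Before step 2 (ADD(p, n)): n=5, p=9
Before step 1 (INC(p)): n=5, p=8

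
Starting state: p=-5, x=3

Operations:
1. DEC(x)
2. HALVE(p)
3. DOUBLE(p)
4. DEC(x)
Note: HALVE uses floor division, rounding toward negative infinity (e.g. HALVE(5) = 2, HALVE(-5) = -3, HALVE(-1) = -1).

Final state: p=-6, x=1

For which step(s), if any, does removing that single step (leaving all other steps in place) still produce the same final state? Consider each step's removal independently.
None - removing any single step changes the final result

Testing removal of each single step:
Without step 1: final = p=-6, x=2 (different)
Without step 2: final = p=-10, x=1 (different)
Without step 3: final = p=-3, x=1 (different)
Without step 4: final = p=-6, x=2 (different)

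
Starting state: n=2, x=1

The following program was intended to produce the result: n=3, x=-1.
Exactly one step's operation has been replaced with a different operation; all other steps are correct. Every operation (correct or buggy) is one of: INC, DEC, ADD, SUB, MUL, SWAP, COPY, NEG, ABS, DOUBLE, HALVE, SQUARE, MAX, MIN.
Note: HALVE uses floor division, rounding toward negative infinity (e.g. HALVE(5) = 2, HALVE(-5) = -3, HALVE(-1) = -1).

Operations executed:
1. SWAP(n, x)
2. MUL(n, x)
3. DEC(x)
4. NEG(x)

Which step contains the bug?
Step 2

Trace with buggy code:
Initial: n=2, x=1
After step 1: n=1, x=2
After step 2: n=2, x=2
After step 3: n=2, x=1
After step 4: n=2, x=-1
Actual final n=2, x=-1 ≠ expected n=3, x=-1.
Step 2 is the only position where a single-operation replacement can produce the expected result.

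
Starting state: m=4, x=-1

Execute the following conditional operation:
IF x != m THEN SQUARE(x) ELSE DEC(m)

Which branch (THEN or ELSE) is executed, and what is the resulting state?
Branch: THEN, Final state: m=4, x=1

Evaluating condition: x != m
x = -1, m = 4
Condition is True, so THEN branch executes
After SQUARE(x): m=4, x=1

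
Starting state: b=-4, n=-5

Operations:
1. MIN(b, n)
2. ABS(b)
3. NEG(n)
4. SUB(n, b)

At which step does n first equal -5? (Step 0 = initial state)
Step 0

Tracing n:
Initial: n = -5 ← first occurrence
After step 1: n = -5
After step 2: n = -5
After step 3: n = 5
After step 4: n = 0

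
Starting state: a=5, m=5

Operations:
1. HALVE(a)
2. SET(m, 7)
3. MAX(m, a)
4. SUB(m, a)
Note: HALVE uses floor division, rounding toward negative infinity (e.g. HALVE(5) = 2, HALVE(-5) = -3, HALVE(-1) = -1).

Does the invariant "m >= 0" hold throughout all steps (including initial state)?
Yes

The invariant holds at every step.

State at each step:
Initial: a=5, m=5
After step 1: a=2, m=5
After step 2: a=2, m=7
After step 3: a=2, m=7
After step 4: a=2, m=5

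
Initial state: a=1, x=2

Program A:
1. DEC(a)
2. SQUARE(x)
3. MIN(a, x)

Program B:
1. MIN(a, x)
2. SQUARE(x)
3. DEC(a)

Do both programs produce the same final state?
Yes

Program A final state: a=0, x=4
Program B final state: a=0, x=4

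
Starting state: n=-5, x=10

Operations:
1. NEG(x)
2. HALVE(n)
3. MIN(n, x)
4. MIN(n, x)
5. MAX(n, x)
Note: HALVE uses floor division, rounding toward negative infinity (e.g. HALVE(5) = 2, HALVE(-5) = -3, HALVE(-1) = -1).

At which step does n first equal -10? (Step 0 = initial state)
Step 3

Tracing n:
Initial: n = -5
After step 1: n = -5
After step 2: n = -3
After step 3: n = -10 ← first occurrence
After step 4: n = -10
After step 5: n = -10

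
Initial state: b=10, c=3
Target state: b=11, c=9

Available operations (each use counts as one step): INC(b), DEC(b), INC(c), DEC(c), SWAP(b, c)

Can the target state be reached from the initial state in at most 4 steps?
No

The target state cannot be reached within 4 steps.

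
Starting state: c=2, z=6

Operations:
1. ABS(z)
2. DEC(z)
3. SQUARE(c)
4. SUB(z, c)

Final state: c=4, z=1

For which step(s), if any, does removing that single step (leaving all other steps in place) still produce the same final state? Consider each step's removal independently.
Step(s) 1

Testing removal of each single step:
Without step 1: final = c=4, z=1 (same)
Without step 2: final = c=4, z=2 (different)
Without step 3: final = c=2, z=3 (different)
Without step 4: final = c=4, z=5 (different)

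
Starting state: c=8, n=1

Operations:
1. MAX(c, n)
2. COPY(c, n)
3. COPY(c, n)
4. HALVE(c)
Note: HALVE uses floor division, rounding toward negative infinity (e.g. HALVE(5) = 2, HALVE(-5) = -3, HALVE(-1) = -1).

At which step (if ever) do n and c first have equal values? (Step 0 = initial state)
Step 2

n and c first become equal after step 2.

Comparing values at each step:
Initial: n=1, c=8
After step 1: n=1, c=8
After step 2: n=1, c=1 ← equal!
After step 3: n=1, c=1 ← equal!
After step 4: n=1, c=0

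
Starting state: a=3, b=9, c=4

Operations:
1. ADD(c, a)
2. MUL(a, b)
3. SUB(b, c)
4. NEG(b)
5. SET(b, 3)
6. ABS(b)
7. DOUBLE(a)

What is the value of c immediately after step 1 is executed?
c = 7

Tracing c through execution:
Initial: c = 4
After step 1 (ADD(c, a)): c = 7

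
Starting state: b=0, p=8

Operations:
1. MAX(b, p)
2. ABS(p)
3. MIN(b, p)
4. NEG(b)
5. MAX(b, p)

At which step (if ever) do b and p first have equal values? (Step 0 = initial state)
Step 1

b and p first become equal after step 1.

Comparing values at each step:
Initial: b=0, p=8
After step 1: b=8, p=8 ← equal!
After step 2: b=8, p=8 ← equal!
After step 3: b=8, p=8 ← equal!
After step 4: b=-8, p=8
After step 5: b=8, p=8 ← equal!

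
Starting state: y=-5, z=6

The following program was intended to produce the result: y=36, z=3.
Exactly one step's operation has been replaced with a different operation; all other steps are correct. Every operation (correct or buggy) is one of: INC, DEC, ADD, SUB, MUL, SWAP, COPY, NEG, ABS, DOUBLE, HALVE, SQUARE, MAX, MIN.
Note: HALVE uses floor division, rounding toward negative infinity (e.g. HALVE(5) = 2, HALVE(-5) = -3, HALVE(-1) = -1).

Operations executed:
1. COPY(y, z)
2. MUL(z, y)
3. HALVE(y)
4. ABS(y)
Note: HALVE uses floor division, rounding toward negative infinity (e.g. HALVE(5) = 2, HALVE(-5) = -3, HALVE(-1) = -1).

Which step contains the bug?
Step 4

Trace with buggy code:
Initial: y=-5, z=6
After step 1: y=6, z=6
After step 2: y=6, z=36
After step 3: y=3, z=36
After step 4: y=3, z=36
Actual final y=3, z=36 ≠ expected y=36, z=3.
Step 4 is the only position where a single-operation replacement can produce the expected result.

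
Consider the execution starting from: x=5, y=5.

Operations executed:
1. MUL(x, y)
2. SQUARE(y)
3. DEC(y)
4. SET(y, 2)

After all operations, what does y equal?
y = 2

Tracing execution:
Step 1: MUL(x, y) → y = 5
Step 2: SQUARE(y) → y = 25
Step 3: DEC(y) → y = 24
Step 4: SET(y, 2) → y = 2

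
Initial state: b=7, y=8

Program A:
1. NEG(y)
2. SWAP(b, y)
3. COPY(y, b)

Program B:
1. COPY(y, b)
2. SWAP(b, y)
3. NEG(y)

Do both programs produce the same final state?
No

Program A final state: b=-8, y=-8
Program B final state: b=7, y=-7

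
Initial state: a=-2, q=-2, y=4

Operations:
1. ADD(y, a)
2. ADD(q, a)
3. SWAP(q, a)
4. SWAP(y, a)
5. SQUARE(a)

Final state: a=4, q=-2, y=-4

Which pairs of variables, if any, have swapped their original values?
None

Comparing initial and final values:
q: -2 → -2
a: -2 → 4
y: 4 → -4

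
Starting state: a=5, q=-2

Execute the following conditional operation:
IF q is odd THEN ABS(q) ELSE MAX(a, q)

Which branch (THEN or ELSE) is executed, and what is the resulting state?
Branch: ELSE, Final state: a=5, q=-2

Evaluating condition: q is odd
Condition is False, so ELSE branch executes
After MAX(a, q): a=5, q=-2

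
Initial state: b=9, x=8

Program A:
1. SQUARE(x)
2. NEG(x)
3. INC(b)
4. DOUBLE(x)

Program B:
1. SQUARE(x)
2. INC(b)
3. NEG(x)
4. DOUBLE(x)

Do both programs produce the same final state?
Yes

Program A final state: b=10, x=-128
Program B final state: b=10, x=-128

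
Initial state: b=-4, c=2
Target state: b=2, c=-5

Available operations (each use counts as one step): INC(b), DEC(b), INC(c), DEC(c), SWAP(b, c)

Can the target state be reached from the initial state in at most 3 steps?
Yes

Path (2 steps): DEC(b) → SWAP(b, c)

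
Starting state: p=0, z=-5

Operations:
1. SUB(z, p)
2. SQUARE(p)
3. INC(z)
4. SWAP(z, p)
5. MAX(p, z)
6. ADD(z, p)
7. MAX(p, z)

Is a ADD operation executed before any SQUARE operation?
No

First ADD: step 6
First SQUARE: step 2
Since 6 > 2, SQUARE comes first.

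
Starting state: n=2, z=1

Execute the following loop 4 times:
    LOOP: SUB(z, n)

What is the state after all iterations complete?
n=2, z=-7

Iteration trace:
Start: n=2, z=1
After iteration 1: n=2, z=-1
After iteration 2: n=2, z=-3
After iteration 3: n=2, z=-5
After iteration 4: n=2, z=-7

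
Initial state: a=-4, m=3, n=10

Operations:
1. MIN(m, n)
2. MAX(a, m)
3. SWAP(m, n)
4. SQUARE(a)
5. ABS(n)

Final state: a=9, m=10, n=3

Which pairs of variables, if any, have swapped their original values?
(m, n)

Comparing initial and final values:
a: -4 → 9
m: 3 → 10
n: 10 → 3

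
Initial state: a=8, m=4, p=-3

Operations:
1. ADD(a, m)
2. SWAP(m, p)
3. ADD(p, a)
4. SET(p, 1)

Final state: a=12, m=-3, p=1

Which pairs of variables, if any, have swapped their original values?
None

Comparing initial and final values:
m: 4 → -3
a: 8 → 12
p: -3 → 1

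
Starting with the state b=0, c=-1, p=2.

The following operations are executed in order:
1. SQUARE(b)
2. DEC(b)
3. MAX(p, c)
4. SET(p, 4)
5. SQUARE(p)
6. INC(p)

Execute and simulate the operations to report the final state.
{b: -1, c: -1, p: 17}

Step-by-step execution:
Initial: b=0, c=-1, p=2
After step 1 (SQUARE(b)): b=0, c=-1, p=2
After step 2 (DEC(b)): b=-1, c=-1, p=2
After step 3 (MAX(p, c)): b=-1, c=-1, p=2
After step 4 (SET(p, 4)): b=-1, c=-1, p=4
After step 5 (SQUARE(p)): b=-1, c=-1, p=16
After step 6 (INC(p)): b=-1, c=-1, p=17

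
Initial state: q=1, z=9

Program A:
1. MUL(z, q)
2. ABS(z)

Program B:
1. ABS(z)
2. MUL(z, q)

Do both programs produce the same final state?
Yes

Program A final state: q=1, z=9
Program B final state: q=1, z=9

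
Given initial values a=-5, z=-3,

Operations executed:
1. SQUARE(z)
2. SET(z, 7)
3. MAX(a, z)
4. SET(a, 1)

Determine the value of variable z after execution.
z = 7

Tracing execution:
Step 1: SQUARE(z) → z = 9
Step 2: SET(z, 7) → z = 7
Step 3: MAX(a, z) → z = 7
Step 4: SET(a, 1) → z = 7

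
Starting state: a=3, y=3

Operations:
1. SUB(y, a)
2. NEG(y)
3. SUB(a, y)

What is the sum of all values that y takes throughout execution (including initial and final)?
3

Values of y at each step:
Initial: y = 3
After step 1: y = 0
After step 2: y = 0
After step 3: y = 0
Sum = 3 + 0 + 0 + 0 = 3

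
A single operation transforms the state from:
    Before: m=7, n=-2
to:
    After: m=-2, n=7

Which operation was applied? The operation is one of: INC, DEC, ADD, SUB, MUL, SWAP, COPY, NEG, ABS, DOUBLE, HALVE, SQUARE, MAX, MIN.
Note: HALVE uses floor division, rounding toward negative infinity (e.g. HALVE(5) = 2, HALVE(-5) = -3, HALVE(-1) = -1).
SWAP(m, n)

Analyzing the change:
Before: m=7, n=-2
After: m=-2, n=7
Variable m changed from 7 to -2
Variable n changed from -2 to 7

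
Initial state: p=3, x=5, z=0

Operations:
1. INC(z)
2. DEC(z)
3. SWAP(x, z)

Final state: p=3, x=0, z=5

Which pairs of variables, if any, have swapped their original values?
(x, z)

Comparing initial and final values:
p: 3 → 3
x: 5 → 0
z: 0 → 5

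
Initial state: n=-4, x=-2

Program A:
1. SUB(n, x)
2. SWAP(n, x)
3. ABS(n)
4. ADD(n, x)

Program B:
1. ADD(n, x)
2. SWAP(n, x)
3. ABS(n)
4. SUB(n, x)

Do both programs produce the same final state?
No

Program A final state: n=0, x=-2
Program B final state: n=8, x=-6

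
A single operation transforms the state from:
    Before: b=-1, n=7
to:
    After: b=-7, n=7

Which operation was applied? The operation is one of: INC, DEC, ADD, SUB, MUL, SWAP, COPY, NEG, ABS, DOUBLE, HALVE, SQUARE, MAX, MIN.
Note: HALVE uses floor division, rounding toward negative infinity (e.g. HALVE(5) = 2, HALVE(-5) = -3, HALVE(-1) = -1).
MUL(b, n)

Analyzing the change:
Before: b=-1, n=7
After: b=-7, n=7
Variable b changed from -1 to -7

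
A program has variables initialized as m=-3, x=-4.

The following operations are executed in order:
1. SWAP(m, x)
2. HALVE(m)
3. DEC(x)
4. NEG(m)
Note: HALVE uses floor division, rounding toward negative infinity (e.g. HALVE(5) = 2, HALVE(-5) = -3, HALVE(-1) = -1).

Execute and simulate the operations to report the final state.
{m: 2, x: -4}

Step-by-step execution:
Initial: m=-3, x=-4
After step 1 (SWAP(m, x)): m=-4, x=-3
After step 2 (HALVE(m)): m=-2, x=-3
After step 3 (DEC(x)): m=-2, x=-4
After step 4 (NEG(m)): m=2, x=-4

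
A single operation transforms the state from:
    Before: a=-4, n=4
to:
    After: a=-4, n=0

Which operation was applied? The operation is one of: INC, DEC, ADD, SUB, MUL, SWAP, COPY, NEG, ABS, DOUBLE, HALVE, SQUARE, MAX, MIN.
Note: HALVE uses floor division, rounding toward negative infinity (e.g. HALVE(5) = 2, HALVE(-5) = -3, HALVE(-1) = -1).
ADD(n, a)

Analyzing the change:
Before: a=-4, n=4
After: a=-4, n=0
Variable n changed from 4 to 0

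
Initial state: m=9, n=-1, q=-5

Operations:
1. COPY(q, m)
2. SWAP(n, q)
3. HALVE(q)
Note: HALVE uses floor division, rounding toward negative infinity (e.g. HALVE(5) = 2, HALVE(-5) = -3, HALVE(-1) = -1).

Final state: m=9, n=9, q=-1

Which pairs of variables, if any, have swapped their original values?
None

Comparing initial and final values:
q: -5 → -1
n: -1 → 9
m: 9 → 9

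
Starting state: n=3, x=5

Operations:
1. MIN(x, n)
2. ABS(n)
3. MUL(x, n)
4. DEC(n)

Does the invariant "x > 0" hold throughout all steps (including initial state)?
Yes

The invariant holds at every step.

State at each step:
Initial: n=3, x=5
After step 1: n=3, x=3
After step 2: n=3, x=3
After step 3: n=3, x=9
After step 4: n=2, x=9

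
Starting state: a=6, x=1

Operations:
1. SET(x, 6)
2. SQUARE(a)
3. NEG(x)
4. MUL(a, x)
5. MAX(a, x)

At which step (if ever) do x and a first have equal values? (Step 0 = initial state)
Step 1

x and a first become equal after step 1.

Comparing values at each step:
Initial: x=1, a=6
After step 1: x=6, a=6 ← equal!
After step 2: x=6, a=36
After step 3: x=-6, a=36
After step 4: x=-6, a=-216
After step 5: x=-6, a=-6 ← equal!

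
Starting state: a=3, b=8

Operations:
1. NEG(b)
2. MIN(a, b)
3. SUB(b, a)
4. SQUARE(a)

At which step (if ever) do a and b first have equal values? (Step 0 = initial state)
Step 2

a and b first become equal after step 2.

Comparing values at each step:
Initial: a=3, b=8
After step 1: a=3, b=-8
After step 2: a=-8, b=-8 ← equal!
After step 3: a=-8, b=0
After step 4: a=64, b=0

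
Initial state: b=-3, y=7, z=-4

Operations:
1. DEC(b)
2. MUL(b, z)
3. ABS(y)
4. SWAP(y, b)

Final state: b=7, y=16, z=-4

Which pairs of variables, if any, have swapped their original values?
None

Comparing initial and final values:
z: -4 → -4
b: -3 → 7
y: 7 → 16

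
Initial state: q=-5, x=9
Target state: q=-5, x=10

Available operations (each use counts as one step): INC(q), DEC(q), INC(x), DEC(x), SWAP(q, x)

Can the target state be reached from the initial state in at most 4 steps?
Yes

Path (1 step): INC(x)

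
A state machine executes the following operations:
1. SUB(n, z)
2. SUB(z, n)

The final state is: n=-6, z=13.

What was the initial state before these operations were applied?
n=1, z=7

Working backwards:
Final state: n=-6, z=13
Before step 2 (SUB(z, n)): n=-6, z=7
Before step 1 (SUB(n, z)): n=1, z=7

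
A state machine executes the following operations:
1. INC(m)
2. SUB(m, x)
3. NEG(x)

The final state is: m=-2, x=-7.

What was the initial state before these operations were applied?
m=4, x=7

Working backwards:
Final state: m=-2, x=-7
Before step 3 (NEG(x)): m=-2, x=7
Before step 2 (SUB(m, x)): m=5, x=7
Before step 1 (INC(m)): m=4, x=7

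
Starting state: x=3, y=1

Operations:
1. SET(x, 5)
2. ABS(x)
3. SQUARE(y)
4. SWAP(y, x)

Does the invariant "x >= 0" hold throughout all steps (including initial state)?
Yes

The invariant holds at every step.

State at each step:
Initial: x=3, y=1
After step 1: x=5, y=1
After step 2: x=5, y=1
After step 3: x=5, y=1
After step 4: x=1, y=5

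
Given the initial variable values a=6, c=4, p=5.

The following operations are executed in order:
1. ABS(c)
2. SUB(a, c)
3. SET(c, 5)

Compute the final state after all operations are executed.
{a: 2, c: 5, p: 5}

Step-by-step execution:
Initial: a=6, c=4, p=5
After step 1 (ABS(c)): a=6, c=4, p=5
After step 2 (SUB(a, c)): a=2, c=4, p=5
After step 3 (SET(c, 5)): a=2, c=5, p=5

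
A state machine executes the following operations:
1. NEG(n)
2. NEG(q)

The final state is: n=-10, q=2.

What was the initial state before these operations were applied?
n=10, q=-2

Working backwards:
Final state: n=-10, q=2
Before step 2 (NEG(q)): n=-10, q=-2
Before step 1 (NEG(n)): n=10, q=-2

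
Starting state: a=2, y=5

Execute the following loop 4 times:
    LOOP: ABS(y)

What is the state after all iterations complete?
a=2, y=5

Iteration trace:
Start: a=2, y=5
After iteration 1: a=2, y=5
After iteration 2: a=2, y=5
After iteration 3: a=2, y=5
After iteration 4: a=2, y=5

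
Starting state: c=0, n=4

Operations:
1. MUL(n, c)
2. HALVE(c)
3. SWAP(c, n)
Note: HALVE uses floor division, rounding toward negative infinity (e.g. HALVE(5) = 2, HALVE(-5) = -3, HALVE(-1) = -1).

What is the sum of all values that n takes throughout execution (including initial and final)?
4

Values of n at each step:
Initial: n = 4
After step 1: n = 0
After step 2: n = 0
After step 3: n = 0
Sum = 4 + 0 + 0 + 0 = 4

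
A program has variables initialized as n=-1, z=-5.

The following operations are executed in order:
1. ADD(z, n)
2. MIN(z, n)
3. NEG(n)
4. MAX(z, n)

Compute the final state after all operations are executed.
{n: 1, z: 1}

Step-by-step execution:
Initial: n=-1, z=-5
After step 1 (ADD(z, n)): n=-1, z=-6
After step 2 (MIN(z, n)): n=-1, z=-6
After step 3 (NEG(n)): n=1, z=-6
After step 4 (MAX(z, n)): n=1, z=1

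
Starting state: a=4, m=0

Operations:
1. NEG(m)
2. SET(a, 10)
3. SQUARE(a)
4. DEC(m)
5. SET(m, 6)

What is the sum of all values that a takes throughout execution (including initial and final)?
318

Values of a at each step:
Initial: a = 4
After step 1: a = 4
After step 2: a = 10
After step 3: a = 100
After step 4: a = 100
After step 5: a = 100
Sum = 4 + 4 + 10 + 100 + 100 + 100 = 318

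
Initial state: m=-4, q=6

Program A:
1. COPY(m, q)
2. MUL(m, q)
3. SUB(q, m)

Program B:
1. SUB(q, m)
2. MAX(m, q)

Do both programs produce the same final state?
No

Program A final state: m=36, q=-30
Program B final state: m=10, q=10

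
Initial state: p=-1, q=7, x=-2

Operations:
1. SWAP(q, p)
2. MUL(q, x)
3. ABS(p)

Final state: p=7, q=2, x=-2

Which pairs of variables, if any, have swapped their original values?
None

Comparing initial and final values:
p: -1 → 7
q: 7 → 2
x: -2 → -2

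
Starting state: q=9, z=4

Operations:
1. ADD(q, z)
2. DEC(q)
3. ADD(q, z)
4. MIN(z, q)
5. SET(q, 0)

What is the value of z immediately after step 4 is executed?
z = 4

Tracing z through execution:
Initial: z = 4
After step 1 (ADD(q, z)): z = 4
After step 2 (DEC(q)): z = 4
After step 3 (ADD(q, z)): z = 4
After step 4 (MIN(z, q)): z = 4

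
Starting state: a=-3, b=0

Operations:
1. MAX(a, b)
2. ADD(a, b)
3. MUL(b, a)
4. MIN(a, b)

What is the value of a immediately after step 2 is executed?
a = 0

Tracing a through execution:
Initial: a = -3
After step 1 (MAX(a, b)): a = 0
After step 2 (ADD(a, b)): a = 0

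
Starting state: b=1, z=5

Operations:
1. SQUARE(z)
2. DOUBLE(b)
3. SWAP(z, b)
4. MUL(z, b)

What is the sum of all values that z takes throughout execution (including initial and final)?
107

Values of z at each step:
Initial: z = 5
After step 1: z = 25
After step 2: z = 25
After step 3: z = 2
After step 4: z = 50
Sum = 5 + 25 + 25 + 2 + 50 = 107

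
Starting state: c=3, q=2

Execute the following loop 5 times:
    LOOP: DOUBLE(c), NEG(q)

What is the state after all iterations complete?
c=96, q=-2

Iteration trace:
Start: c=3, q=2
After iteration 1: c=6, q=-2
After iteration 2: c=12, q=2
After iteration 3: c=24, q=-2
After iteration 4: c=48, q=2
After iteration 5: c=96, q=-2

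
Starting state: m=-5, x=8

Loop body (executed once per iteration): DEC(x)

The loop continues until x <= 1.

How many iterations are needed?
7

Tracing iterations:
Initial: m=-5, x=8
After iteration 1: m=-5, x=7
After iteration 2: m=-5, x=6
After iteration 3: m=-5, x=5
After iteration 4: m=-5, x=4
After iteration 5: m=-5, x=3
After iteration 6: m=-5, x=2
After iteration 7: m=-5, x=1
x <= 1 now holds, so the loop exits after 7 iterations.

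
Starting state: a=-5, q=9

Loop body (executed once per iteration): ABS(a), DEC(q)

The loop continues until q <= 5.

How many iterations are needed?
4

Tracing iterations:
Initial: a=-5, q=9
After iteration 1: a=5, q=8
After iteration 2: a=5, q=7
After iteration 3: a=5, q=6
After iteration 4: a=5, q=5
q <= 5 now holds, so the loop exits after 4 iterations.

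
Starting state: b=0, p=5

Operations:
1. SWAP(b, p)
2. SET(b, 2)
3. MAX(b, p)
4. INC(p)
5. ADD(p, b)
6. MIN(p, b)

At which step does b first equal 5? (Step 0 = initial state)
Step 1

Tracing b:
Initial: b = 0
After step 1: b = 5 ← first occurrence
After step 2: b = 2
After step 3: b = 2
After step 4: b = 2
After step 5: b = 2
After step 6: b = 2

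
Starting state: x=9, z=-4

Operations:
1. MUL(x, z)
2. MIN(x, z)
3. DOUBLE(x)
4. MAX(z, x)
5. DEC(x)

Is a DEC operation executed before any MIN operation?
No

First DEC: step 5
First MIN: step 2
Since 5 > 2, MIN comes first.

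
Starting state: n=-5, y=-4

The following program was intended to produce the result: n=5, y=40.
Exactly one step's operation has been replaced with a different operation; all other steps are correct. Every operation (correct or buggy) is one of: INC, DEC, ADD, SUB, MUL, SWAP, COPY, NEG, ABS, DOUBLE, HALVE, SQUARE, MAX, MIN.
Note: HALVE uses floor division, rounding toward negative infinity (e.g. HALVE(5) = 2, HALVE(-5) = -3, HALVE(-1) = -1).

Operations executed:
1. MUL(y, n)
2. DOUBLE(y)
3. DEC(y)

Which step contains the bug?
Step 3

Trace with buggy code:
Initial: n=-5, y=-4
After step 1: n=-5, y=20
After step 2: n=-5, y=40
After step 3: n=-5, y=39
Actual final n=-5, y=39 ≠ expected n=5, y=40.
Step 3 is the only position where a single-operation replacement can produce the expected result.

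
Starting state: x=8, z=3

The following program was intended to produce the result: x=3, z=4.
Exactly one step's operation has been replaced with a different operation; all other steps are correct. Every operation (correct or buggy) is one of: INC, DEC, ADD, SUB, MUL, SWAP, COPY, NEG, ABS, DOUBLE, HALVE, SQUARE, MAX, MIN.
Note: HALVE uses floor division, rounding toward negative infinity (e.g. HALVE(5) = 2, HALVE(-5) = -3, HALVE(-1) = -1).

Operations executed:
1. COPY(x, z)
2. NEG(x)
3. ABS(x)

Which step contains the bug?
Step 2

Trace with buggy code:
Initial: x=8, z=3
After step 1: x=3, z=3
After step 2: x=-3, z=3
After step 3: x=3, z=3
Actual final x=3, z=3 ≠ expected x=3, z=4.
Step 2 is the only position where a single-operation replacement can produce the expected result.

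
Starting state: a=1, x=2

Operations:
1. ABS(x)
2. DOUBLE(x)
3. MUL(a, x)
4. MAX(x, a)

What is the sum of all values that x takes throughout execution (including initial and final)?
16

Values of x at each step:
Initial: x = 2
After step 1: x = 2
After step 2: x = 4
After step 3: x = 4
After step 4: x = 4
Sum = 2 + 2 + 4 + 4 + 4 = 16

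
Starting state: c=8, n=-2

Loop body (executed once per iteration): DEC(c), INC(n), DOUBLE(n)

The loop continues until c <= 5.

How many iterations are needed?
3

Tracing iterations:
Initial: c=8, n=-2
After iteration 1: c=7, n=-2
After iteration 2: c=6, n=-2
After iteration 3: c=5, n=-2
c <= 5 now holds, so the loop exits after 3 iterations.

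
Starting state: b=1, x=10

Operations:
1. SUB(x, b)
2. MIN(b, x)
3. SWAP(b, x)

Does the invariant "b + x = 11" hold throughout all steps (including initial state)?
No, violated after step 1

The invariant is violated after step 1.

State at each step:
Initial: b=1, x=10
After step 1: b=1, x=9
After step 2: b=1, x=9
After step 3: b=9, x=1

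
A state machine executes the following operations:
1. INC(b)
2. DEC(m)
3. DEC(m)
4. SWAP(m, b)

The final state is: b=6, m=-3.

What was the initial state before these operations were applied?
b=-4, m=8

Working backwards:
Final state: b=6, m=-3
Before step 4 (SWAP(m, b)): b=-3, m=6
Before step 3 (DEC(m)): b=-3, m=7
Before step 2 (DEC(m)): b=-3, m=8
Before step 1 (INC(b)): b=-4, m=8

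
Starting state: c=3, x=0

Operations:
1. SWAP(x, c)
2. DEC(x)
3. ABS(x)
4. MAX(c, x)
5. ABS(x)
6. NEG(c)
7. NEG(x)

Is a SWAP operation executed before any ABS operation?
Yes

First SWAP: step 1
First ABS: step 3
Since 1 < 3, SWAP comes first.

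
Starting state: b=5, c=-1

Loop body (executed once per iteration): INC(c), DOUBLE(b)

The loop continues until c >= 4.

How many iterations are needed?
5

Tracing iterations:
Initial: b=5, c=-1
After iteration 1: b=10, c=0
After iteration 2: b=20, c=1
After iteration 3: b=40, c=2
After iteration 4: b=80, c=3
After iteration 5: b=160, c=4
c >= 4 now holds, so the loop exits after 5 iterations.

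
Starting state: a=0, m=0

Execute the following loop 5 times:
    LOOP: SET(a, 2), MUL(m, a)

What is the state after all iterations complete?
a=2, m=0

Iteration trace:
Start: a=0, m=0
After iteration 1: a=2, m=0
After iteration 2: a=2, m=0
After iteration 3: a=2, m=0
After iteration 4: a=2, m=0
After iteration 5: a=2, m=0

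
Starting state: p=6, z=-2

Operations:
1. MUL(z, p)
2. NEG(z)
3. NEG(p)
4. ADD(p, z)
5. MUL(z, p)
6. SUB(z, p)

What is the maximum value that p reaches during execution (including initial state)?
6

Values of p at each step:
Initial: p = 6 ← maximum
After step 1: p = 6
After step 2: p = 6
After step 3: p = -6
After step 4: p = 6
After step 5: p = 6
After step 6: p = 6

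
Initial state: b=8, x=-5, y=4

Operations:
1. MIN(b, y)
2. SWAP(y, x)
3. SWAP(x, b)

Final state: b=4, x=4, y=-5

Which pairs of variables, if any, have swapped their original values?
(y, x)

Comparing initial and final values:
y: 4 → -5
x: -5 → 4
b: 8 → 4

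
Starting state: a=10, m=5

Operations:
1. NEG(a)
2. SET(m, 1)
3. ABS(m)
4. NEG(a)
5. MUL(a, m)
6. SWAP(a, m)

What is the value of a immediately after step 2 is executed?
a = -10

Tracing a through execution:
Initial: a = 10
After step 1 (NEG(a)): a = -10
After step 2 (SET(m, 1)): a = -10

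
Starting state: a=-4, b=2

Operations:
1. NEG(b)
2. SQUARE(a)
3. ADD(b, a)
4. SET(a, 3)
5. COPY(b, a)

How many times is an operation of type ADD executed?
1

Counting ADD operations:
Step 3: ADD(b, a) ← ADD
Total: 1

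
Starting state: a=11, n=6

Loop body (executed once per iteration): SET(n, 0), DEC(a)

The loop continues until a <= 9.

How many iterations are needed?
2

Tracing iterations:
Initial: a=11, n=6
After iteration 1: a=10, n=0
After iteration 2: a=9, n=0
a <= 9 now holds, so the loop exits after 2 iterations.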